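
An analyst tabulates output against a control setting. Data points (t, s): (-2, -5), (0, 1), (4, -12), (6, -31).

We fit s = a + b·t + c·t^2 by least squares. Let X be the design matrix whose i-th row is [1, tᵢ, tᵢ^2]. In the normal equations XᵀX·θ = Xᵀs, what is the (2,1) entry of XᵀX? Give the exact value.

Row 2 ↔ basis t, column 1 ↔ basis 1, so (XᵀX)_{2,1} = Σᵢ t = (-2)·(1) + (0)·(1) + (4)·(1) + (6)·(1) = 8.

8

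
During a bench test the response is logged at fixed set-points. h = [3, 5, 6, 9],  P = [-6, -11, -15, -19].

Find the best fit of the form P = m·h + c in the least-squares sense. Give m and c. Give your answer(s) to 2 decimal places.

Normal-equation sums: Σh·h = 151, Σh = 23, Σ1 = 4.
Right-hand side: Σh·P = -334, ΣP = -51.
So MᵀM·[m, c]ᵀ = MᵀP: [[151, 23]; [23, 4]]·[m, c]ᵀ = [-334, -51]ᵀ.
Δ = 151·4 − 23² = 75.
m = ((-334)·4 − 23·(-51))/75 = -163/75; c = (151·(-51) − 23·(-334))/75 = -19/75.

m = -2.17, c = -0.25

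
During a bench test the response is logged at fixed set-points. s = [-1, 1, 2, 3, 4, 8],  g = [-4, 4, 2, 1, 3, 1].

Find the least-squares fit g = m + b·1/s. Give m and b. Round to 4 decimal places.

From the data, Σ1 = 6, Σ1/s = 29/24, Σ1/s·1/s = 1405/576.
And Σg = 7, Σ1/s·g = 245/24.
Normal equations: [[6, 29/24]; [29/24, 1405/576]]·[m, b]ᵀ = [7, 245/24]ᵀ.
det = 6·(1405/576) − (29/24)² = 7589/576.
m = (7·(1405/576) − (29/24)·(245/24))/(7589/576) = 2730/7589; b = (6·(245/24) − (29/24)·7)/(7589/576) = 30408/7589.

m = 0.3597, b = 4.0069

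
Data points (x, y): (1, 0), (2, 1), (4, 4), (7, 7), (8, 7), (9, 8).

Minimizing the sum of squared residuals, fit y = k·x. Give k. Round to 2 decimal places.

Setting ∂/∂k … = 0 gives: 215·k = 195.
(Σx·x = 215, Σx·y = 195.)
k = 195/215 = 0.906977.

k = 0.91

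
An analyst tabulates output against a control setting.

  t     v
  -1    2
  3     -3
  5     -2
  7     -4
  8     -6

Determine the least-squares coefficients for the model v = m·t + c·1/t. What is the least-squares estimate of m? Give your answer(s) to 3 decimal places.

With design matrix A, AᵀA = [[148, 5]; [5, 837649/705600]] and Aᵀv = [-97, -661/140]ᵀ.
Determinant 148·(837649/705600) − 5² = 26583013/176400.
m = ((-97)·(837649/705600) − 5·(-661/140))/(26583013/176400) = -64594753/106332052; c = (148·(-661/140) − 5·(-97))/(26583013/176400) = -37709280/26583013.

m = -0.607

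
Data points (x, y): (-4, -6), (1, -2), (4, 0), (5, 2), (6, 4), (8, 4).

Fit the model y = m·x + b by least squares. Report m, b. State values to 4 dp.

m = 0.8905, b = -2.6350

MᵀM·[m, b]ᵀ = Mᵀy reads: 158·m + 20·b = 88;  20·m + 6·b = 2.
(Σx·x = 158, Σx = 20, Σ1 = 6, Σx·y = 88, Σy = 2.)
Determinant 158·6 − 20² = 548.
m = (88·6 − 20·2)/548 = 122/137; b = (158·2 − 20·88)/548 = -361/137.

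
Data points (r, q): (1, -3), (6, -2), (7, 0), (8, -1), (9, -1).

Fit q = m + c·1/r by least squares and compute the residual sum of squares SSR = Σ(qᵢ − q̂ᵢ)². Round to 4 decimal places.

SSR = 1.8983

Entries of XᵀX: Σ1 = 5, Σ1/r = 779/504, Σ1/r·1/r = 273361/254016.
Right-hand side: Σq = -7, Σ1/r·q = -257/72.
XᵀX·[m, c]ᵀ = Xᵀq becomes [[5, 779/504]; [779/504, 273361/254016]]·[m, c]ᵀ = [-7, -257/72]ᵀ.
det = 5·(273361/254016) − (779/504)² = 189991/63504.
m = ((-7)·(273361/254016) − (779/504)·(-257/72))/(189991/63504) = -256053/379982; c = (5·(-257/72) − (779/504)·(-7))/(189991/63504) = -446292/189991.
Residuals: 8691/379982, -355147/379982, 383565/379982, -6178/189991, -24753/379982; SSR = 360665/189991.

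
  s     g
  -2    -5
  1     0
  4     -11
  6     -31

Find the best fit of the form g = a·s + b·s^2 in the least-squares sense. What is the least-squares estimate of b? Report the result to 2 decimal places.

Normal-equation sums: Σs·s = 57, Σs·s^2 = 273, Σs^2·s^2 = 1569.
Right-hand side: Σs·g = -220, Σs^2·g = -1312.
det = 57·1569 − 273² = 14904.
a = ((-220)·1569 − 273·(-1312))/14904 = 361/414; b = (57·(-1312) − 273·(-220))/14904 = -409/414.

b = -0.99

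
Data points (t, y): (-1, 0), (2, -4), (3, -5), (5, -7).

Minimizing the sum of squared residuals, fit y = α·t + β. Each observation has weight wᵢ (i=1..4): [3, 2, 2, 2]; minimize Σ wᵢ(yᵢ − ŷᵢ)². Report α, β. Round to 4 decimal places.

Forming MᵀWM = [[79, 17]; [17, 9]] and MᵀWy = [-116, -32]ᵀ gives MᵀWM·[α, β]ᵀ = MᵀWy.
det = 79·9 − 17² = 422.
α = ((-116)·9 − 17·(-32))/422 = -250/211; β = (79·(-32) − 17·(-116))/422 = -278/211.

α = -1.1848, β = -1.3175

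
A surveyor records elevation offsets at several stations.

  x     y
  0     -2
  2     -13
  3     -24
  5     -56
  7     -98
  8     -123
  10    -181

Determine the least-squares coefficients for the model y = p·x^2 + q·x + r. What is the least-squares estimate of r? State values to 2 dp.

With design matrix M, MᵀM = [[17219, 2015, 251]; [2015, 251, 35]; [251, 35, 7]] and Mᵀy = [-32442, -3858, -497]ᵀ.
Inverting the 3×3 Gram matrix, [p, q, r]ᵀ = [-2079/1444, -5297/1444, -373/361]ᵀ.

r = -1.03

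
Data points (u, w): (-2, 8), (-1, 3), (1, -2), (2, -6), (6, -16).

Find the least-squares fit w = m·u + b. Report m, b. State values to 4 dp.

With design matrix X, XᵀX = [[46, 6]; [6, 5]] and Xᵀw = [-129, -13]ᵀ.
Determinant 46·5 − 6² = 194.
m = ((-129)·5 − 6·(-13))/194 = -567/194; b = (46·(-13) − 6·(-129))/194 = 88/97.

m = -2.9227, b = 0.9072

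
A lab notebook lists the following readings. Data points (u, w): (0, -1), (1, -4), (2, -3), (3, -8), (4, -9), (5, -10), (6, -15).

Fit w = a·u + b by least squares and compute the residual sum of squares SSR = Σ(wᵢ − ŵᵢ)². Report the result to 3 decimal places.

SSR = 10.286

XᵀX·[a, b]ᵀ = Xᵀw reads: 91·a + 21·b = -210;  21·a + 7·b = -50.
(Σu·u = 91, Σu = 21, Σ1 = 7, Σu·w = -210, Σw = -50.)
det = 91·7 − 21² = 196.
a = ((-210)·7 − 21·(-50))/196 = -15/7; b = (91·(-50) − 21·(-210))/196 = -5/7.
Residuals: -2/7, -8/7, 2, -6/7, 2/7, 10/7, -10/7; SSR = 72/7.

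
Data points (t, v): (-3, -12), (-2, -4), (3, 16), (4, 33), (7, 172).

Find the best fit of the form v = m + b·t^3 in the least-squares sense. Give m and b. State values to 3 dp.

XᵀX·[m, b]ᵀ = Xᵀv reads: 5·m + 399·b = 205;  399·m + 123267·b = 61896.
Eliminating b: 123267·(row 1) − 399·(row 2) gives 457134·m = 123267·205 − 399·61896 = 573231, so m = 191077/152378.
Then b = (61896 − 399·(191077/152378))/123267 = 75895/152378.

m = 1.254, b = 0.498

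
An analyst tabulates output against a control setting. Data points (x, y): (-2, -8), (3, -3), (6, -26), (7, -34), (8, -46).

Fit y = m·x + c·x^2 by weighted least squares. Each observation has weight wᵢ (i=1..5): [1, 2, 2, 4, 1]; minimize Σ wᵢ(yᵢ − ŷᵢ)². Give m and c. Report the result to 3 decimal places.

m = 1.619, c = -0.934

With design matrix A, AᵀWA = [[354, 2362]; [2362, 16470]] and AᵀWy = [-1634, -11566]ᵀ.
Eliminating c: 16470·(row 1) − 2362·(row 2) gives 251336·m = 16470·(-1634) − 2362·(-11566) = 406912, so m = 50864/31417.
Then c = ((-11566) − 2362·(50864/31417))/16470 = -29357/31417.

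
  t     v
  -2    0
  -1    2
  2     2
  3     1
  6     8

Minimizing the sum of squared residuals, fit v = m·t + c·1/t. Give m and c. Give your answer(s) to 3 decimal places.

m = 1.315, c = -3.606

Setting ∂/∂m … = 0 gives: 54·m + 5·c = 53;  5·m + (59/36)·c = 2/3.
det = 54·(59/36) − 5² = 127/2.
m = (53·(59/36) − 5·(2/3))/(127/2) = 3007/2286; c = (54·(2/3) − 5·53)/(127/2) = -458/127.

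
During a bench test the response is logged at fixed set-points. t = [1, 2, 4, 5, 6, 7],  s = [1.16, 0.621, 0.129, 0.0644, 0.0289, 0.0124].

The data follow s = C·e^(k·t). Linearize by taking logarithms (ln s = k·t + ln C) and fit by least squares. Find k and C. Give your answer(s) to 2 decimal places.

k = -0.76, C = 2.66

With ln sᵢ as the transformed response and tᵢ as the regressor:
AᵀA = [[131.0000, 25.0000]; [25.0000, 6]], rhs = [-74.7033, -13.0526]ᵀ  (here Σt = 25.0000, Σ(t)² = 131.0000, Σln s = -13.0526, Σt·ln s = -74.7033).
Slope k = (n·Σt·ln s − Σt·Σln s)/(n·Σ(t)² − (Σt)²) = (6·-74.7033 − 25.0000·-13.0526)/161.0000 = -0.75718; ln C = (Σln s − k·Σt)/n = 0.97948, so C = exp(0.97948) = 2.66308.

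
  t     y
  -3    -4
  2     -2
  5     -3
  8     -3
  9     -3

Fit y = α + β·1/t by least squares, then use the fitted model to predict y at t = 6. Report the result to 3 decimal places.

Normal-equation sums: Σ1 = 5, Σ1/t = 217/360, Σ1/t·1/t = 55609/129600.
And Σy = -15, Σ1/t·y = -39/40.
Normal equations: [[5, 217/360]; [217/360, 55609/129600]]·[α, β]ᵀ = [-15, -39/40]ᵀ.
Determinant 5·(55609/129600) − (217/360)² = 57739/32400.
α = ((-15)·(55609/129600) − (217/360)·(-39/40))/(57739/32400) = -189492/57739; β = (5·(-39/40) − (217/360)·(-15))/(57739/32400) = 135000/57739.
At t = 6: ŷ = (-189492/57739)·(1) + (135000/57739)·(1/6) = -166992/57739.

ŷ = -2.892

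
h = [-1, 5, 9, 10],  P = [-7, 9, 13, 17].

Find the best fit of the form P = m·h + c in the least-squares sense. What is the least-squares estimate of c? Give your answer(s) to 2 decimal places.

c = -3.92

Forming MᵀM = [[207, 23]; [23, 4]] and MᵀP = [339, 32]ᵀ gives MᵀM·[m, c]ᵀ = MᵀP.
det = 207·4 − 23² = 299.
m = (339·4 − 23·32)/299 = 620/299; c = (207·32 − 23·339)/299 = -51/13.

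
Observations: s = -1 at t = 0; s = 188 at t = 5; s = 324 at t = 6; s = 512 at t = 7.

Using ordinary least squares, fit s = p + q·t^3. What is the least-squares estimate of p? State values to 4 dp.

p = 0.0158

Forming XᵀX = [[4, 684]; [684, 179930]] and Xᵀs = [1023, 269100]ᵀ gives XᵀX·[p, q]ᵀ = Xᵀs.
det = 4·179930 − 684² = 251864.
p = (1023·179930 − 684·269100)/251864 = 105/6628; q = (4·269100 − 684·1023)/251864 = 94167/62966.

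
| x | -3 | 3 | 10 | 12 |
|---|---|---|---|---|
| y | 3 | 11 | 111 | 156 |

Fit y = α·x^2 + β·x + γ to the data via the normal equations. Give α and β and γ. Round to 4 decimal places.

α = 0.9818, β = 1.3963, γ = -1.7398

Entries of AᵀA: Σx^2·x^2 = 30898, Σx^2·x = 2728, Σx^2 = 262, Σx·x = 262, Σx = 22, Σ1 = 4.
For Aᵀy: Σx^2·y = 33690, Σx·y = 3006, Σy = 281.
Inverting the 3×3 Gram matrix, [α, β, γ]ᵀ = [91817/93516, 130579/93516, -54233/31172]ᵀ.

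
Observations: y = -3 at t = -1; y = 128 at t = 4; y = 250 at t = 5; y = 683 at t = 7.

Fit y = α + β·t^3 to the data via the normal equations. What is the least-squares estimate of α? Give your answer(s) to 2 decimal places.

Sums needed: Σ1 = 4, Σt^3 = 531, Σt^3·t^3 = 137371.
Right-hand side: Σy = 1058, Σt^3·y = 273714.
Eliminating β: 137371·(row 1) − 531·(row 2) gives 267523·α = 137371·1058 − 531·273714 = -3616, so α = -3616/267523.
Then β = (273714 − 531·(-3616/267523))/137371 = 533058/267523.

α = -0.01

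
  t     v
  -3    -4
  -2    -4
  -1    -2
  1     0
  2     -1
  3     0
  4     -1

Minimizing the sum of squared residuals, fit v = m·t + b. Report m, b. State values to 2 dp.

m = 0.55, b = -2.03

The normal equations are: 44·m + 4·b = 16;  4·m + 7·b = -12.
(Σt·t = 44, Σt = 4, Σ1 = 7, Σt·v = 16, Σv = -12.)
Determinant 44·7 − 4² = 292.
m = (16·7 − 4·(-12))/292 = 40/73; b = (44·(-12) − 4·16)/292 = -148/73.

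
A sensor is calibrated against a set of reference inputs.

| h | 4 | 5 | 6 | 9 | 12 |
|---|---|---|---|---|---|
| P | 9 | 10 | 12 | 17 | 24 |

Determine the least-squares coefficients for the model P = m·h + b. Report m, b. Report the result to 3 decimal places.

m = 1.883, b = 0.841

Forming XᵀX = [[302, 36]; [36, 5]] and XᵀP = [599, 72]ᵀ gives XᵀX·[m, b]ᵀ = XᵀP.
Δ = 302·5 − 36² = 214.
m = (599·5 − 36·72)/214 = 403/214; b = (302·72 − 36·599)/214 = 90/107.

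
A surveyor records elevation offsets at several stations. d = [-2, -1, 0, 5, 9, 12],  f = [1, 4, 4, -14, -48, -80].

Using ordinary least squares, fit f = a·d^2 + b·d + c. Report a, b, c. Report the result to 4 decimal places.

a = -0.5068, b = -0.8961, c = 2.8092

Compute the Gram sums: Σd^2·d^2 = 27939, Σd^2·d = 2573, Σd^2 = 255, Σd·d = 255, Σd = 23, Σ1 = 6.
Right-hand side: Σd^2·f = -15750, Σd·f = -1468, Σf = -133.
Row-reducing yields a = -233767/461220, b = -137763/153740, c = 647831/230610.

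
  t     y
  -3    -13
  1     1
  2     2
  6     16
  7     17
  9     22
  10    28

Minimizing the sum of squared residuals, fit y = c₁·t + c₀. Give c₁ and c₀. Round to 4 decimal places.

c₁ = 3.0160, c₀ = -3.3590

From the data, Σt·t = 280, Σt = 32, Σ1 = 7.
Right-hand side: Σt·y = 737, Σy = 73.
XᵀX·[c₁, c₀]ᵀ = Xᵀy becomes [[280, 32]; [32, 7]]·[c₁, c₀]ᵀ = [737, 73]ᵀ.
Δ = 280·7 − 32² = 936.
c₁ = (737·7 − 32·73)/936 = 941/312; c₀ = (280·73 − 32·737)/936 = -131/39.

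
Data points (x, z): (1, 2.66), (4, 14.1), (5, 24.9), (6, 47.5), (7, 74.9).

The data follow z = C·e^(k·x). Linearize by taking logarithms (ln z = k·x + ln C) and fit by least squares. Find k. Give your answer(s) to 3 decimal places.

k = 0.563

Let Y = ln z. Fitting Y = k·x + ln C by least squares:
Over the data: Σx = 23.0000, Σ(x)² = 127.0000, Σln z = 15.0163, Σx·ln z = 81.0148.
Normal system: [[127.0000, 23.0000]; [23.0000, 5]]·[k, ln C]ᵀ = [81.0148, 15.0163]ᵀ.
Δ = 127.0000·5 − (23.0000)² = 106.0000; k = (81.0148·5 − 23.0000·15.0163)/106.0000 = 0.56321, ln C = (127.0000·15.0163 − 23.0000·81.0148)/106.0000 = 0.41248.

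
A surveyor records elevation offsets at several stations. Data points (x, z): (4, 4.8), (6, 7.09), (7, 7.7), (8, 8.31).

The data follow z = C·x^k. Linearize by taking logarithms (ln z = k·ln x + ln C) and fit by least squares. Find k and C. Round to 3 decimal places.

k = 0.805, C = 1.602

With ln zᵢ as the transformed response and ln xᵢ as the regressor:
XᵀX = [[13.2429, 7.2034]; [7.2034, 4]], rhs = [14.0592, 7.6860]ᵀ  (here Σln x = 7.2034, Σ(ln x)² = 13.2429, Σln z = 7.6860, Σln x·ln z = 14.0592).
Δ = 13.2429·4 − (7.2034)² = 1.0824; k = (14.0592·4 − 7.2034·7.6860)/1.0824 = 0.80531, ln C = (13.2429·7.6860 − 7.2034·14.0592)/1.0824 = 0.47126, so C = exp(0.47126) = 1.60201.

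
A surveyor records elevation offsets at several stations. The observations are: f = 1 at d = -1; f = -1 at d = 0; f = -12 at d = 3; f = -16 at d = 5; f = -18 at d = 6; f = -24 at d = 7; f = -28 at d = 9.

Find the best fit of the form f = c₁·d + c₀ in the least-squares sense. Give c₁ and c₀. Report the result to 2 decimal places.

AᵀA·[c₁, c₀]ᵀ = Aᵀf reads: 201·c₁ + 29·c₀ = -645;  29·c₁ + 7·c₀ = -98.
(Σd·d = 201, Σd = 29, Σ1 = 7, Σd·f = -645, Σf = -98.)
Determinant 201·7 − 29² = 566.
c₁ = ((-645)·7 − 29·(-98))/566 = -1673/566; c₀ = (201·(-98) − 29·(-645))/566 = -993/566.

c₁ = -2.96, c₀ = -1.75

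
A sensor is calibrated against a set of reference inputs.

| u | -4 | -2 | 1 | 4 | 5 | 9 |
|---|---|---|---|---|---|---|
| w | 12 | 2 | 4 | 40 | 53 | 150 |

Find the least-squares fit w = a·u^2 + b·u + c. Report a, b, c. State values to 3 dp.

Forming MᵀM = [[7715, 847, 143]; [847, 143, 13]; [143, 13, 6]] and Mᵀw = [14319, 1727, 261]ᵀ gives MᵀM·[a, b, c]ᵀ = Mᵀw.
Row-reducing yields a = 229544/154515, b = 489107/154515, c = 63624/51505.

a = 1.486, b = 3.165, c = 1.235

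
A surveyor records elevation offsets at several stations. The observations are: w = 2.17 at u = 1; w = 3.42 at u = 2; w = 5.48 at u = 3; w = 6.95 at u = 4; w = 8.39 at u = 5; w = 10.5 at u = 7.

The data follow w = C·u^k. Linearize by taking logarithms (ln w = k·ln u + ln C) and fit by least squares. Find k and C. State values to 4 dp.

Let Y = ln w. Fitting Y = k·ln u + ln C by least squares:
Σln u = 6.7334, Σ(ln u)² = 9.9861, Σln w = 10.1226, Σln u·ln w = 13.4077.
Normal system: [[9.9861, 6.7334]; [6.7334, 6]]·[k, ln C]ᵀ = [13.4077, 10.1226]ᵀ.
Solving (det = 14.5777): k = 0.84284, ln C = 0.74124, so C = exp(0.74124) = 2.09853.

k = 0.8428, C = 2.0985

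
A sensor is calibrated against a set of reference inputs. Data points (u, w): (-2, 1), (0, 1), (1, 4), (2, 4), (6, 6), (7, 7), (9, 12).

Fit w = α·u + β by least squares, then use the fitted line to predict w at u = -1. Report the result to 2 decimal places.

ŵ = 1.21

With design matrix A, AᵀA = [[175, 23]; [23, 7]] and Aᵀw = [203, 35]ᵀ.
Determinant 175·7 − 23² = 696.
α = (203·7 − 23·35)/696 = 77/87; β = (175·35 − 23·203)/696 = 182/87.
At u = -1: ŵ = (77/87)·(-1) + (182/87)·(1) = 35/29.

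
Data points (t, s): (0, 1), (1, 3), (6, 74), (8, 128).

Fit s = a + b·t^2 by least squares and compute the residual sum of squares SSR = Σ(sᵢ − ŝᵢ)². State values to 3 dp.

SSR = 1.724

Setting ∂/∂a … = 0 gives: 4·a + 101·b = 206;  101·a + 5393·b = 10859.
(Σ1 = 4, Σt^2 = 101, Σt^2·t^2 = 5393, Σs = 206, Σt^2·s = 10859.)
Eliminating b: 5393·(row 1) − 101·(row 2) gives 11371·a = 5393·206 − 101·10859 = 14199, so a = 14199/11371.
Then b = (10859 − 101·(14199/11371))/5393 = 22630/11371.
Residuals: -2828/11371, -2716/11371, 12575/11371, -7031/11371; SSR = 19606/11371.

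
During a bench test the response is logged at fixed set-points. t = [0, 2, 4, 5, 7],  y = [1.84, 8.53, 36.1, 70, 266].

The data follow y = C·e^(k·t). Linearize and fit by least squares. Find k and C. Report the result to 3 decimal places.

Linearized form: ln y = k·t + ln C. From the 5 transformed points,
Σt = 18.0000, Σ(t)² = 94.0000, Σln y = 16.1716, Σt·ln y = 78.9593.
Equations: 94.0000·k + 18.0000·ln C = 78.9593;  18.0000·k + 5·ln C = 16.1716.
Solving (det = 146.0000): k = 0.71032, ln C = 0.67717, so C = exp(0.67717) = 1.96830.

k = 0.710, C = 1.968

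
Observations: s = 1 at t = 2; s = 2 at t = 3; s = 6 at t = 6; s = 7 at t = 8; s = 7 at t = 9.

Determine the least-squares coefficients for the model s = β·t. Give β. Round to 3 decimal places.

Sums needed: Σt·t = 194.
For Xᵀs: Σt·s = 163.
β = 163/194 = 0.840206.

β = 0.840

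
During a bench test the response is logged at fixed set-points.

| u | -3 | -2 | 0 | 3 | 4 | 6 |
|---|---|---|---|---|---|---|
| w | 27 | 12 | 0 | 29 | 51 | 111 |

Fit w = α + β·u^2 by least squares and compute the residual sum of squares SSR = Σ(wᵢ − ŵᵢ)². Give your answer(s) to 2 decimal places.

Compute the Gram sums: Σ1 = 6, Σu^2 = 74, Σu^2·u^2 = 1730.
And Σw = 230, Σu^2·w = 5364.
So MᵀM·[α, β]ᵀ = Mᵀw: [[6, 74]; [74, 1730]]·[α, β]ᵀ = [230, 5364]ᵀ.
Eliminating β: 1730·(row 1) − 74·(row 2) gives 4904·α = 1730·230 − 74·5364 = 964, so α = 241/1226.
Then β = (5364 − 74·(241/1226))/1730 = 3791/1226.
Residuals: -629/613, -693/1226, -241/1226, 597/613, 1629/1226, -631/1226; SSR = 2691/613.

SSR = 4.39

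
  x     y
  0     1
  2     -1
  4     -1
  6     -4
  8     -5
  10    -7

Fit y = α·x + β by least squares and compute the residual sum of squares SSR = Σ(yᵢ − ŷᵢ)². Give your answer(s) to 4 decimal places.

The normal system AᵀA·[α, β]ᵀ = Aᵀy is [[220, 30]; [30, 6]]·[α, β]ᵀ = [-140, -17]ᵀ.
Eliminating β: 6·(row 1) − 30·(row 2) gives 420·α = 6·(-140) − 30·(-17) = -330, so α = -11/14.
Then β = ((-17) − 30·(-11/14))/6 = 23/21.
Residuals: -2/21, -11/21, 22/21, -8/21, 4/21, -5/21; SSR = 34/21.

SSR = 1.6190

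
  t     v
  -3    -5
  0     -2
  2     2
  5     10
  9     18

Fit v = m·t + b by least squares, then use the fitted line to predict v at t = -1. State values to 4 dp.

Entries of AᵀA: Σt·t = 119, Σt = 13, Σ1 = 5.
And Σt·v = 231, Σv = 23.
Normal equations: [[119, 13]; [13, 5]]·[m, b]ᵀ = [231, 23]ᵀ.
Determinant 119·5 − 13² = 426.
m = (231·5 − 13·23)/426 = 428/213; b = (119·23 − 13·231)/426 = -133/213.
At t = -1: v̂ = (428/213)·(-1) + (-133/213)·(1) = -187/71.

v̂ = -2.6338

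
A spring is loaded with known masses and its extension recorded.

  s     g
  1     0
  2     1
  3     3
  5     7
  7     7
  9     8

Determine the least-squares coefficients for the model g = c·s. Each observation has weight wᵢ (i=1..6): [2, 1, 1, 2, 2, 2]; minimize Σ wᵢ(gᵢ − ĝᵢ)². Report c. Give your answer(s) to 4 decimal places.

c = 0.9938

Forming AᵀWA = [[325]] and AᵀWg = [323]ᵀ gives AᵀWA·[c]ᵀ = AᵀWg.
Hence c = 323 / 325 ≈ 0.993846.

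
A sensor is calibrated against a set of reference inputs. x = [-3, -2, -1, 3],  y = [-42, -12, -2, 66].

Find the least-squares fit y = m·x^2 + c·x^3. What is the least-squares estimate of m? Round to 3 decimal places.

From the data, Σx^2·x^2 = 179, Σx^2·x^3 = -33, Σx^3·x^3 = 1523.
And Σx^2·y = 166, Σx^3·y = 3014.
AᵀA·[m, c]ᵀ = Aᵀy becomes [[179, -33]; [-33, 1523]]·[m, c]ᵀ = [166, 3014]ᵀ.
Δ = 179·1523 − (-33)² = 271528.
m = (166·1523 − (-33)·3014)/271528 = 44035/33941; c = (179·3014 − (-33)·166)/271528 = 68123/33941.

m = 1.297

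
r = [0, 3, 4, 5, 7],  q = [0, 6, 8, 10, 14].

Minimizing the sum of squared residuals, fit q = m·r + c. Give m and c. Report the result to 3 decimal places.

m = 2.000, c = 0.000

Normal-equation sums: Σr·r = 99, Σr = 19, Σ1 = 5.
And Σr·q = 198, Σq = 38.
Normal equations: [[99, 19]; [19, 5]]·[m, c]ᵀ = [198, 38]ᵀ.
Eliminating c: 5·(row 1) − 19·(row 2) gives 134·m = 5·198 − 19·38 = 268, so m = 2.
Then c = (38 − 19·2)/5 = 0.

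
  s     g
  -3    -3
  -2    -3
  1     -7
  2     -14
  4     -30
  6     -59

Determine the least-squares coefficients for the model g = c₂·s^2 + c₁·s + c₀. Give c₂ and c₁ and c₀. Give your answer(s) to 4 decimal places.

AᵀA·[c₂, c₁, c₀]ᵀ = Aᵀg reads: 1666·c₂ + 254·c₁ + 70·c₀ = -2706;  254·c₂ + 70·c₁ + 8·c₀ = -494;  70·c₂ + 8·c₁ + 6·c₀ = -116.
(Σs^2·s^2 = 1666, Σs^2·s = 254, Σs^2 = 70, Σs·s = 70, Σs = 8, Σ1 = 6, Σs^2·g = -2706, Σs·g = -494, Σg = -116.)
Row-reducing yields c₂ = -19304/18435, c₁ = -53159/18435, c₀ = -20106/6145.

c₂ = -1.0471, c₁ = -2.8836, c₀ = -3.2719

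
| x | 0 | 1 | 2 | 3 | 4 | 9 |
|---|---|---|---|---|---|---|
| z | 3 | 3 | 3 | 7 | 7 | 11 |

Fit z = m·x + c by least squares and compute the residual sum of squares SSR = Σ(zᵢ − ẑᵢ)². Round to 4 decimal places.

SSR = 5.4557

The normal equations are: 111·m + 19·c = 157;  19·m + 6·c = 34.
Determinant 111·6 − 19² = 305.
m = (157·6 − 19·34)/305 = 296/305; c = (111·34 − 19·157)/305 = 791/305.
Residuals: 124/305, -172/305, -468/305, 456/305, 32/61, -20/61; SSR = 1664/305.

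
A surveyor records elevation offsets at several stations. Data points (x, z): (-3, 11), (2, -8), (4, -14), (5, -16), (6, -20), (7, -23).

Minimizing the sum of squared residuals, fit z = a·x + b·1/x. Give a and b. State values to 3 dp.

Normal-equation sums: Σx·x = 139, Σx·1/x = 6, Σ1/x·1/x = 90281/176400.
Moment sums: Σx·z = -466, Σ1/x·z = -1469/70.
det = 139·(90281/176400) − 6² = 6198659/176400.
a = ((-466)·(90281/176400) − 6·(-1469/70))/(6198659/176400) = -19859666/6198659; b = (139·(-1469/70) − 6·(-466))/(6198659/176400) = -21346920/6198659.

a = -3.204, b = -3.444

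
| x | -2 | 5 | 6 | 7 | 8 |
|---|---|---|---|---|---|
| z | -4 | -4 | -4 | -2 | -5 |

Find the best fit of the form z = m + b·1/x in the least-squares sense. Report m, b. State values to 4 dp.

With design matrix A, AᵀA = [[5, 113/840]; [113/840, 249649/705600]] and Aᵀz = [-19, -317/840]ᵀ.
Δ = 5·(249649/705600) − (113/840)² = 308869/176400.
m = ((-19)·(249649/705600) − (113/840)·(-317/840))/(308869/176400) = -2353755/617738; b = (5·(-317/840) − (113/840)·(-19))/(308869/176400) = 118020/308869.

m = -3.8103, b = 0.3821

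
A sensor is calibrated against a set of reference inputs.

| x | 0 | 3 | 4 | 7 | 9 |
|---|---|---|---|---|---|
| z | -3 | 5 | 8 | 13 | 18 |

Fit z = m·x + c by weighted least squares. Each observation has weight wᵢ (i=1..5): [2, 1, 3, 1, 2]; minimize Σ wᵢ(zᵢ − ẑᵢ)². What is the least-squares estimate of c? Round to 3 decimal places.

Compute the Gram sums: Σwᵢ·x·x = 268, Σwᵢ·x = 40, Σwᵢ·1 = 9.
Moment sums: Σwᵢ·x·z = 526, Σwᵢ·z = 72.
So MᵀWM·[m, c]ᵀ = MᵀWz: [[268, 40]; [40, 9]]·[m, c]ᵀ = [526, 72]ᵀ.
Determinant 268·9 − 40² = 812.
m = (526·9 − 40·72)/812 = 927/406; c = (268·72 − 40·526)/812 = -436/203.

c = -2.148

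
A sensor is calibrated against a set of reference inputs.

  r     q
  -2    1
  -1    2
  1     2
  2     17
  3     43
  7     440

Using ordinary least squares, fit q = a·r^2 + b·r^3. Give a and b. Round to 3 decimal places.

Setting ∂/∂a … = 0 gives: 2516·a + 17050·b = 22023;  17050·a + 118508·b = 152209.
(Σr^2·r^2 = 2516, Σr^2·r^3 = 17050, Σr^3·r^3 = 118508, Σr^2·q = 22023, Σr^3·q = 152209.)
det = 2516·118508 − 17050² = 7463628.
a = (22023·118508 − 17050·152209)/7463628 = 7369117/3731814; b = (2516·152209 − 17050·22023)/7463628 = 3732847/3731814.

a = 1.975, b = 1.000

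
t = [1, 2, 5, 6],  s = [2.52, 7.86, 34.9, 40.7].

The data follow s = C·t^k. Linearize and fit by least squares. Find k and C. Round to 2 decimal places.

k = 1.58, C = 2.57

Taking logs, ln s = k·ln t + ln C, so regress ln s on ln t.
Σln t = 4.0943, Σ(ln t)² = 6.2811, Σln s = 10.2448, Σln t·ln s = 13.7873.
Equations: 6.2811·k + 4.0943·ln C = 13.7873;  4.0943·k + 4·ln C = 10.2448.
Solving (det = 8.3609): k = 1.57920, ln C = 0.94474, so C = exp(0.94474) = 2.57214.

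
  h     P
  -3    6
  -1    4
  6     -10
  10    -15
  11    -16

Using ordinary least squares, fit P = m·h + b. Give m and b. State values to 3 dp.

AᵀA·[m, b]ᵀ = AᵀP reads: 267·m + 23·b = -408;  23·m + 5·b = -31.
Eliminating b: 5·(row 1) − 23·(row 2) gives 806·m = 5·(-408) − 23·(-31) = -1327, so m = -1327/806.
Then b = ((-31) − 23·(-1327/806))/5 = 1107/806.

m = -1.646, b = 1.373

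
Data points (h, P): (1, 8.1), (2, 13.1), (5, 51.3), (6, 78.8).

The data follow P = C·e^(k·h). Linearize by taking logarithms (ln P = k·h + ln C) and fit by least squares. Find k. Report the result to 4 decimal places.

k = 0.4550

Taking logs, ln P = k·h + ln C, so regress ln P on h.
Σh = 14.0000, Σ(h)² = 66.0000, Σln P = 12.9691, Σh·ln P = 53.1270.
Equations: 66.0000·k + 14.0000·ln C = 53.1270;  14.0000·k + 4·ln C = 12.9691.
Slope k = (n·Σh·ln P − Σh·Σln P)/(n·Σ(h)² − (Σh)²) = (4·53.1270 − 14.0000·12.9691)/68.0000 = 0.45501; ln C = (Σln P − k·Σh)/n = 1.64972.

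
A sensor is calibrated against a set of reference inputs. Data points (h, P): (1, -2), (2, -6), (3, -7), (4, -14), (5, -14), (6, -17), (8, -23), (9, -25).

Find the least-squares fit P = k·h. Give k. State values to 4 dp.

k = -2.8475

From the data, Σh·h = 236.
And Σh·P = -672.
So MᵀM·[k]ᵀ = MᵀP: [[236]]·[k]ᵀ = [-672]ᵀ.
k = (-672)/236 = -2.84746.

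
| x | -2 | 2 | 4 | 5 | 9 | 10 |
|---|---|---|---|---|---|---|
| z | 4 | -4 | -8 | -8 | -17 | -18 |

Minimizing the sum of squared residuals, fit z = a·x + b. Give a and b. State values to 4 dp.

Normal-equation sums: Σx·x = 230, Σx = 28, Σ1 = 6.
Moment sums: Σx·z = -421, Σz = -51.
MᵀM·[a, b]ᵀ = Mᵀz becomes [[230, 28]; [28, 6]]·[a, b]ᵀ = [-421, -51]ᵀ.
Eliminating b: 6·(row 1) − 28·(row 2) gives 596·a = 6·(-421) − 28·(-51) = -1098, so a = -549/298.
Then b = ((-51) − 28·(-549/298))/6 = 29/298.

a = -1.8423, b = 0.0973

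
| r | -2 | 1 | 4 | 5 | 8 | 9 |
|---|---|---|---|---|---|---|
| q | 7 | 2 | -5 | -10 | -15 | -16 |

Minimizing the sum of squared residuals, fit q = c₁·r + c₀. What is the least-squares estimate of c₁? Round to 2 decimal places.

c₁ = -2.21

From the data, Σr·r = 191, Σr = 25, Σ1 = 6.
Moment sums: Σr·q = -346, Σq = -37.
Eliminating c₀: 6·(row 1) − 25·(row 2) gives 521·c₁ = 6·(-346) − 25·(-37) = -1151, so c₁ = -1151/521.
Then c₀ = ((-37) − 25·(-1151/521))/6 = 1583/521.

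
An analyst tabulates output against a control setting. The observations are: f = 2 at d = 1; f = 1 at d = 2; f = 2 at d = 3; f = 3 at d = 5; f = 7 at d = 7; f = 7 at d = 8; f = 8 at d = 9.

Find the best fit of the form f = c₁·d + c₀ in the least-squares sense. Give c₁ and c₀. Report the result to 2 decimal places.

The normal system XᵀX·[c₁, c₀]ᵀ = Xᵀf is [[233, 35]; [35, 7]]·[c₁, c₀]ᵀ = [202, 30]ᵀ.
Determinant 233·7 − 35² = 406.
c₁ = (202·7 − 35·30)/406 = 26/29; c₀ = (233·30 − 35·202)/406 = -40/203.

c₁ = 0.90, c₀ = -0.20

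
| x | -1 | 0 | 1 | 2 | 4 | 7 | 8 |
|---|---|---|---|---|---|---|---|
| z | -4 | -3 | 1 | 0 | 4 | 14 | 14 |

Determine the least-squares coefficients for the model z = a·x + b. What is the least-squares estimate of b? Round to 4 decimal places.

Entries of AᵀA: Σx·x = 135, Σx = 21, Σ1 = 7.
Moment sums: Σx·z = 231, Σz = 26.
So AᵀA·[a, b]ᵀ = Aᵀz: [[135, 21]; [21, 7]]·[a, b]ᵀ = [231, 26]ᵀ.
Eliminating b: 7·(row 1) − 21·(row 2) gives 504·a = 7·231 − 21·26 = 1071, so a = 17/8.
Then b = (26 − 21·(17/8))/7 = -149/56.

b = -2.6607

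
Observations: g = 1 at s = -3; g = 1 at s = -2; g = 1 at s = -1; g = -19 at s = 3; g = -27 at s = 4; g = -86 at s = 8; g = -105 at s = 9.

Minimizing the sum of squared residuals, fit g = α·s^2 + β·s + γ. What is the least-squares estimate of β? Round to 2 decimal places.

β = -3.09

Sums needed: Σs^2·s^2 = 11092, Σs^2·s = 1296, Σs^2 = 184, Σs·s = 184, Σs = 18, Σ1 = 7.
Moment sums: Σs^2·g = -14598, Σs·g = -1804, Σg = -234.
Inverting the 3×3 Gram matrix, [α, β, γ]ᵀ = [-50745/53774, -83128/26887, -2586/3841]ᵀ.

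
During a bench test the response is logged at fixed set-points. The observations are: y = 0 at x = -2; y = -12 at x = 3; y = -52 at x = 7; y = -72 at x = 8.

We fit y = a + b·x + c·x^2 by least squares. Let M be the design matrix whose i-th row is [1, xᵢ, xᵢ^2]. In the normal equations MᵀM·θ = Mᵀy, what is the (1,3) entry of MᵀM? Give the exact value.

126

Row 1 ↔ basis 1, column 3 ↔ basis x^2, so (MᵀM)_{1,3} = Σᵢ x^2 = (1)·(4) + (1)·(9) + (1)·(49) + (1)·(64) = 126.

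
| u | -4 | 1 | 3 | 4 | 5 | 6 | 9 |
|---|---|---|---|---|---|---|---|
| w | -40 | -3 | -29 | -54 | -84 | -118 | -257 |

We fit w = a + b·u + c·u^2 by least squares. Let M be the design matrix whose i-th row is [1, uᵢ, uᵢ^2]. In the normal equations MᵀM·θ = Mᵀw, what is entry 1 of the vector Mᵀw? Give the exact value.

Entry 1 ↔ basis 1, so (Mᵀw)_{1} = Σᵢ wᵢ = (1)·(-40) + (1)·(-3) + (1)·(-29) + (1)·(-54) + (1)·(-84) + (1)·(-118) + (1)·(-257) = -585.

-585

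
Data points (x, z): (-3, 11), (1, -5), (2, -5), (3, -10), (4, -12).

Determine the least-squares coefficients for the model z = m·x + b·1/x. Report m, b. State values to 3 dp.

Forming MᵀM = [[39, 5]; [5, 221/144]] and Mᵀz = [-126, -35/2]ᵀ gives MᵀM·[m, b]ᵀ = Mᵀz.
Determinant 39·(221/144) − 5² = 1673/48.
m = ((-126)·(221/144) − 5·(-35/2))/(1673/48) = -726/239; b = (39·(-35/2) − 5·(-126))/(1673/48) = -360/239.

m = -3.038, b = -1.506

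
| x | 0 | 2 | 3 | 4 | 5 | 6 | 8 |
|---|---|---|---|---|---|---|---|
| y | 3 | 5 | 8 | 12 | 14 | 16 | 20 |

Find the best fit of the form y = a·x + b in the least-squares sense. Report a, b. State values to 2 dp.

a = 2.29, b = 2.00

From the data, Σx·x = 154, Σx = 28, Σ1 = 7.
For Mᵀy: Σx·y = 408, Σy = 78.
So MᵀM·[a, b]ᵀ = Mᵀy: [[154, 28]; [28, 7]]·[a, b]ᵀ = [408, 78]ᵀ.
det = 154·7 − 28² = 294.
a = (408·7 − 28·78)/294 = 16/7; b = (154·78 − 28·408)/294 = 2.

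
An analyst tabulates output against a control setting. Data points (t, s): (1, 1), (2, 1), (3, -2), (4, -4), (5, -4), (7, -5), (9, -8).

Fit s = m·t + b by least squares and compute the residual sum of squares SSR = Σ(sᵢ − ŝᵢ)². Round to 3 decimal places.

SSR = 5.129

Compute the Gram sums: Σt·t = 185, Σt = 31, Σ1 = 7.
For Aᵀs: Σt·s = -146, Σs = -21.
Normal equations: [[185, 31]; [31, 7]]·[m, b]ᵀ = [-146, -21]ᵀ.
det = 185·7 − 31² = 334.
m = ((-146)·7 − 31·(-21))/334 = -371/334; b = (185·(-21) − 31·(-146))/334 = 641/334.
Residuals: 32/167, 435/334, -98/167, -493/334, -61/167, 143/167, 13/167; SSR = 1713/334.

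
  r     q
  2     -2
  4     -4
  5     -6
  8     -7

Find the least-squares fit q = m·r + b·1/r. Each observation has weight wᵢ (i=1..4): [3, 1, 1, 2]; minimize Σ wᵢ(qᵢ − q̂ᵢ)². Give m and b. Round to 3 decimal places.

m = -0.916, b = -0.612

Entries of AᵀWA: Σwᵢ·r·r = 181, Σwᵢ·r·1/r = 7, Σwᵢ·1/r·1/r = 707/800.
For AᵀWq: Σwᵢ·r·q = -170, Σwᵢ·1/r·q = -139/20.
So AᵀWA·[m, b]ᵀ = AᵀWq: [[181, 7]; [7, 707/800]]·[m, b]ᵀ = [-170, -139/20]ᵀ.
Eliminating b: (707/800)·(row 1) − 7·(row 2) gives (88767/800)·m = (707/800)·(-170) − 7·(-139/20) = -8127/80, so m = -1290/1409.
Then b = ((-139/20) − 7·(-1290/1409))/(707/800) = -6040/9863.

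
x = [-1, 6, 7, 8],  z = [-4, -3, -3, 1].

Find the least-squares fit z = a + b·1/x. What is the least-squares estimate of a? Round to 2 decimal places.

From the data, Σ1 = 4, Σ1/x = -95/168, Σ1/x·1/x = 30025/28224.
Moment sums: Σz = -9, Σ1/x·z = 179/56.
AᵀA·[a, b]ᵀ = Aᵀz becomes [[4, -95/168]; [-95/168, 30025/28224]]·[a, b]ᵀ = [-9, 179/56]ᵀ.
Determinant 4·(30025/28224) − (-95/168)² = 37025/9408.
a = ((-9)·(30025/28224) − (-95/168)·(179/56))/(37025/9408) = -14614/7405; b = (4·(179/56) − (-95/168)·(-9))/(37025/9408) = 72408/37025.

a = -1.97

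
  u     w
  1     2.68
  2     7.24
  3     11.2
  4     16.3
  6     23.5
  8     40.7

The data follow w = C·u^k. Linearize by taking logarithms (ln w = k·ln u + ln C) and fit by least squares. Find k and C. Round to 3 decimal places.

k = 1.256, C = 2.802

Taking logs, ln w = k·ln u + ln C, so regress ln w on ln u.
AᵀA = [[11.1437, 7.0493]; [7.0493, 6]], rhs = [21.2592, 15.0357]ᵀ  (here Σln u = 7.0493, Σ(ln u)² = 11.1437, Σln w = 15.0357, Σln u·ln w = 21.2592).
Δ = 11.1437·6 − (7.0493)² = 17.1702; k = (21.2592·6 − 7.0493·15.0357)/17.1702 = 1.25591, ln C = (11.1437·15.0357 − 7.0493·21.2592)/17.1702 = 1.03042, so C = exp(1.03042) = 2.80224.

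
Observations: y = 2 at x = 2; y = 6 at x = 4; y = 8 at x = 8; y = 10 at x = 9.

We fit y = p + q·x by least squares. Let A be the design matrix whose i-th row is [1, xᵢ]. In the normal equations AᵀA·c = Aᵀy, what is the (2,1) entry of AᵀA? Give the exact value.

Row 2 ↔ basis x, column 1 ↔ basis 1, so (AᵀA)_{2,1} = Σᵢ x = (2)·(1) + (4)·(1) + (8)·(1) + (9)·(1) = 23.

23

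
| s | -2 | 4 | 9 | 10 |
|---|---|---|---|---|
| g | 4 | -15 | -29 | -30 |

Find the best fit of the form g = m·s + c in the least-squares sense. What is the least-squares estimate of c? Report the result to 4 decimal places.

c = -2.3719

Normal-equation sums: Σs·s = 201, Σs = 21, Σ1 = 4.
And Σs·g = -629, Σg = -70.
So XᵀX·[m, c]ᵀ = Xᵀg: [[201, 21]; [21, 4]]·[m, c]ᵀ = [-629, -70]ᵀ.
Δ = 201·4 − 21² = 363.
m = ((-629)·4 − 21·(-70))/363 = -1046/363; c = (201·(-70) − 21·(-629))/363 = -287/121.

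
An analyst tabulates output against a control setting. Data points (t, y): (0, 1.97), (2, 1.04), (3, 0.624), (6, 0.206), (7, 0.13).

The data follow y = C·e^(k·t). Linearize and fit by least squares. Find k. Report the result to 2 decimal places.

With ln yᵢ as the transformed response and tᵢ as the regressor:
Over the data: Σt = 18.0000, Σ(t)² = 98.0000, Σln y = -3.3745, Σt·ln y = -25.0972.
Normal system: [[98.0000, 18.0000]; [18.0000, 5]]·[k, ln C]ᵀ = [-25.0972, -3.3745]ᵀ.
Δ = 98.0000·5 − (18.0000)² = 166.0000; k = (-25.0972·5 − 18.0000·-3.3745)/166.0000 = -0.39004, ln C = (98.0000·-3.3745 − 18.0000·-25.0972)/166.0000 = 0.72924.

k = -0.39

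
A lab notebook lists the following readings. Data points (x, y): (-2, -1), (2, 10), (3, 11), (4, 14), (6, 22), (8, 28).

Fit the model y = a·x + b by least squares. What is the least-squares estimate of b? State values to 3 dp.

b = 3.824

Normal-equation sums: Σx·x = 133, Σx = 21, Σ1 = 6.
For Aᵀy: Σx·y = 467, Σy = 84.
So AᵀA·[a, b]ᵀ = Aᵀy: [[133, 21]; [21, 6]]·[a, b]ᵀ = [467, 84]ᵀ.
Δ = 133·6 − 21² = 357.
a = (467·6 − 21·84)/357 = 346/119; b = (133·84 − 21·467)/357 = 65/17.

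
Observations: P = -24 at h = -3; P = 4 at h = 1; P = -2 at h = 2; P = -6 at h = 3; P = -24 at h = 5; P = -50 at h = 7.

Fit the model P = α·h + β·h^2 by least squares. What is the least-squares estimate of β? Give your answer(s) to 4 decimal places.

Entries of MᵀM: Σh·h = 97, Σh·h^2 = 477, Σh^2·h^2 = 3205.
Moment sums: Σh·P = -416, Σh^2·P = -3324.
Eliminating β: 3205·(row 1) − 477·(row 2) gives 83356·α = 3205·(-416) − 477·(-3324) = 252268, so α = 63067/20839.
Then β = ((-3324) − 477·(63067/20839))/3205 = -30999/20839.

β = -1.4875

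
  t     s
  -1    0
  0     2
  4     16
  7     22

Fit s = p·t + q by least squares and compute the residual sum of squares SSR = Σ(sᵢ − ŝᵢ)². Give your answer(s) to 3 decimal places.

SSR = 4.390

Compute the Gram sums: Σt·t = 66, Σt = 10, Σ1 = 4.
Moment sums: Σt·s = 218, Σs = 40.
Δ = 66·4 − 10² = 164.
p = (218·4 − 10·40)/164 = 118/41; q = (66·40 − 10·218)/164 = 115/41.
Residuals: 3/41, -33/41, 69/41, -39/41; SSR = 180/41.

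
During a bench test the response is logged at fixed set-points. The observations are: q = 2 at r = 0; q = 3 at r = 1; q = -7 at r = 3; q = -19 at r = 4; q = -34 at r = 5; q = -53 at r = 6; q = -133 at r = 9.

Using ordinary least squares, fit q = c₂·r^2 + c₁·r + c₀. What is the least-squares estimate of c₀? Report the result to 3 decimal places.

Sums needed: Σr^2·r^2 = 8820, Σr^2·r = 1162, Σr^2 = 168, Σr·r = 168, Σr = 28, Σ1 = 7.
Moment sums: Σr^2·q = -13895, Σr·q = -1779, Σq = -241.
Solving the 3×3 system (Gaussian elimination) gives c₂ = -3919/2002, c₁ = 5155/2002, c₀ = 205/91.

c₀ = 2.253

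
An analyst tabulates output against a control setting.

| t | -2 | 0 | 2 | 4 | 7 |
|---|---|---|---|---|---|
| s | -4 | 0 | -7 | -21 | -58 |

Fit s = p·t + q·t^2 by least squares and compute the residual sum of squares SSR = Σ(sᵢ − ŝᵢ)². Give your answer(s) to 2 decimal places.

SSR = 3.27

Forming AᵀA = [[73, 407]; [407, 2689]] and Aᵀs = [-496, -3222]ᵀ gives AᵀA·[p, q]ᵀ = Aᵀs.
Determinant 73·2689 − 407² = 30648.
p = ((-496)·2689 − 407·(-3222))/30648 = -11195/15324; q = (73·(-3222) − 407·(-496))/30648 = -16667/15324.
Residuals: -8509/7662, 0, -3035/2554, -2588/3831, 1564/3831; SSR = 25043/7662.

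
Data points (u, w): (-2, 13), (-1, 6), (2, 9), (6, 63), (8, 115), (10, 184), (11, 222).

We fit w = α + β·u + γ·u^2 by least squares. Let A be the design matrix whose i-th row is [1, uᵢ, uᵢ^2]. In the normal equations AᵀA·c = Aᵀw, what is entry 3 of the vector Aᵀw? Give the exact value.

Entry 3 ↔ basis u^2, so (Aᵀw)_{3} = Σᵢ (u^2)·wᵢ = (4)·(13) + (1)·(6) + (4)·(9) + (36)·(63) + (64)·(115) + (100)·(184) + (121)·(222) = 54984.

54984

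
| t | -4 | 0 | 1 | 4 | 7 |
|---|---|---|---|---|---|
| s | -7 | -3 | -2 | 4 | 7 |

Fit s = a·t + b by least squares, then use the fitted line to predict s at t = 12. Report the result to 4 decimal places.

ŝ = 13.7168

From the data, Σt·t = 82, Σt = 8, Σ1 = 5.
Right-hand side: Σt·s = 91, Σs = -1.
XᵀX·[a, b]ᵀ = Xᵀs becomes [[82, 8]; [8, 5]]·[a, b]ᵀ = [91, -1]ᵀ.
det = 82·5 − 8² = 346.
a = (91·5 − 8·(-1))/346 = 463/346; b = (82·(-1) − 8·91)/346 = -405/173.
At t = 12: ŝ = (463/346)·(12) + (-405/173)·(1) = 2373/173.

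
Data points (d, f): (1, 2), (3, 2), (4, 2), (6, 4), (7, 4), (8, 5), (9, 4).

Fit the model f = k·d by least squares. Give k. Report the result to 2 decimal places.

k = 0.56

Compute the Gram sums: Σd·d = 256.
Moment sums: Σd·f = 144.
Hence k = 144 / 256 ≈ 0.5625.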